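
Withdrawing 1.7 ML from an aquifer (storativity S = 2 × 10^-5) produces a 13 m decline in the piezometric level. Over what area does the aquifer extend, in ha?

ΔV = 1.7 ML = 1700 m³
A = ΔV / (S × Δh) = 1700 / (2 × 10^-5 × 13) = 6.538 × 10^6 m²
A = 6.538 × 10^6 m² = 653.8 ha

A ≈ 654 ha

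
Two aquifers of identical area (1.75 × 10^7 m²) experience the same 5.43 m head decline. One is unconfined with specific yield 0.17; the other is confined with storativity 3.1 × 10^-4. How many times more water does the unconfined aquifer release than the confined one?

Unconfined: ΔV_u = Sy × A × Δh = 0.17 × 1.75 × 10^7 × 5.43 = 1.615 × 10^7 m³
Confined: ΔV_c = S × A × Δh = 3.1 × 10^-4 × 1.75 × 10^7 × 5.43 = 29460 m³
Ratio = ΔV_u / ΔV_c = Sy / S = 0.17 / 3.1 × 10^-4 = 548.4

ΔV_u / ΔV_c ≈ 548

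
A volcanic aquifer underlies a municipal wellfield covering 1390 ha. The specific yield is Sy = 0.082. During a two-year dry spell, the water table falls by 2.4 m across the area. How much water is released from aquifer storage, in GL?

A = 1390 ha = 1.39 × 10^7 m²
ΔV = Sy × A × Δh = 0.082 × 1.39 × 10^7 m² × 2.4 m = 2.736 × 10^6 m³
ΔV = 2.736 × 10^6 m³ = 2.736 GL

ΔV ≈ 2.74 GL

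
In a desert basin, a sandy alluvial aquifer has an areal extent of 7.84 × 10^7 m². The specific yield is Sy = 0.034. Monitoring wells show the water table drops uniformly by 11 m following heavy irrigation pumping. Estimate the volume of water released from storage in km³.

ΔV = Sy × A × Δh = 0.034 × 7.84 × 10^7 m² × 11 m = 2.932 × 10^7 m³
ΔV = 2.932 × 10^7 m³ = 0.02932 km³

ΔV ≈ 0.0293 km³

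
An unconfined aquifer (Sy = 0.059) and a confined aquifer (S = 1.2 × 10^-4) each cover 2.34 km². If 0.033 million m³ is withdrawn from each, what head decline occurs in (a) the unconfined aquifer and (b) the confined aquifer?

A = 2.34 km² = 2.34 × 10^6 m²
ΔV = 0.033 million m³ = 33000 m³
Unconfined: Δh_u = ΔV/(Sy·A) = 33000/(0.059 × 2.34 × 10^6) = 0.239 m
Confined: Δh_c = ΔV/(S·A) = 33000/(1.2 × 10^-4 × 2.34 × 10^6) = 117.5 m

Δh_u ≈ 0.239 m; Δh_c ≈ 118 m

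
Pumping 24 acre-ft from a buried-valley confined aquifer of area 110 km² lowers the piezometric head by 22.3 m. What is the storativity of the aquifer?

S ≈ 1.2 × 10^-5

A = 110 km² = 1.1 × 10^8 m²
ΔV = 24 acre-ft = 29600 m³
S = ΔV / (A × Δh) = 29600 m³ / (1.1 × 10^8 m² × 22.3 m) = 1.207 × 10^-5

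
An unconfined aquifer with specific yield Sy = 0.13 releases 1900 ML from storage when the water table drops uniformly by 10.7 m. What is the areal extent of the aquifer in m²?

ΔV = 1900 ML = 1.9 × 10^6 m³
A = ΔV / (Sy × Δh) = 1.9 × 10^6 / (0.13 × 10.7) = 1.366 × 10^6 m²

A ≈ 1.37 × 10^6 m²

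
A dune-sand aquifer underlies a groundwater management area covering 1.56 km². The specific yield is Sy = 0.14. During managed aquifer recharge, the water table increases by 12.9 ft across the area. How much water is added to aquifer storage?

A = 1.56 km² = 1.56 × 10^6 m²
Δh = 12.9 ft = 3.932 m
ΔV = Sy × A × Δh = 0.14 × 1.56 × 10^6 m² × 3.932 m = 8.587 × 10^5 m³

ΔV ≈ 8.59 × 10^5 m³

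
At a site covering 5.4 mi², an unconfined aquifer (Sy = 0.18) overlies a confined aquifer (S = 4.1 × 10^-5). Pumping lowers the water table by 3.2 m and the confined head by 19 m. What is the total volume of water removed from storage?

ΔV ≈ 8.07 × 10^6 m³

A = 5.4 mi² = 1.399 × 10^7 m²
Unconfined: ΔV_u = Sy × A × Δh_u = 0.18 × 1.399 × 10^7 × 3.2 = 8.056 × 10^6 m³
Confined: ΔV_c = S × A × Δh_c = 4.1 × 10^-5 × 1.399 × 10^7 × 19 = 10900 m³
Total ΔV = 8.056 × 10^6 + 10900 = 8.067 × 10^6 m³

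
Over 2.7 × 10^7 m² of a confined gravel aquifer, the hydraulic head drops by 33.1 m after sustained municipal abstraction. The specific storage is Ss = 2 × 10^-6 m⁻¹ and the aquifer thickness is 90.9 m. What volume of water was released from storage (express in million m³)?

S = Ss × b = 2 × 10^-6 m⁻¹ × 90.9 m = 1.818 × 10^-4
ΔV = S × A × Δh = 1.818 × 10^-4 × 2.7 × 10^7 m² × 33.1 m = 1.625 × 10^5 m³
ΔV = 1.625 × 10^5 m³ = 0.1625 million m³

ΔV ≈ 0.162 million m³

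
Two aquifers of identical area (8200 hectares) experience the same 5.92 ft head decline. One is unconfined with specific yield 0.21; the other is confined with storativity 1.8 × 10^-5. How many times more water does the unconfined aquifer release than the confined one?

A = 8200 hectares = 8.2 × 10^7 m²
Δh = 5.92 ft = 1.804 m
Unconfined: ΔV_u = Sy × A × Δh = 0.21 × 8.2 × 10^7 × 1.804 = 3.107 × 10^7 m³
Confined: ΔV_c = S × A × Δh = 1.8 × 10^-5 × 8.2 × 10^7 × 1.804 = 2663 m³
Ratio = ΔV_u / ΔV_c = Sy / S = 0.21 / 1.8 × 10^-5 = 11670

ΔV_u / ΔV_c ≈ 11700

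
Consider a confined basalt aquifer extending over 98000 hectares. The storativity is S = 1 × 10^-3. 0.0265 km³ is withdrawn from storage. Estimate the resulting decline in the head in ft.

A = 98000 hectares = 9.8 × 10^8 m²
ΔV = 0.0265 km³ = 2.65 × 10^7 m³
Δh = ΔV / (S × A) = 2.65 × 10^7 m³ / (0.001 × 9.8 × 10^8 m²) = 27.04 m
Δh = 27.04 m = 88.72 ft

Δh ≈ 88.7 ft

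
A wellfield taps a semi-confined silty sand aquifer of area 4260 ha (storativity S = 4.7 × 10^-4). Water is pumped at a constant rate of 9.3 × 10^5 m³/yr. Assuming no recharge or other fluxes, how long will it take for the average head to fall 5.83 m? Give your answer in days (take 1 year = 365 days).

t ≈ 45.8 days

A = 4260 ha = 4.26 × 10^7 m²
ΔV = S × A × Δh = 4.7 × 10^-4 × 4.26 × 10^7 × 5.83 = 1.167 × 10^5 m³
Q = 9.3 × 10^5 m³/yr = 2548 m³/d
t = ΔV / Q = 1.167 × 10^5 m³ / 2548 m³/d = 45.81 d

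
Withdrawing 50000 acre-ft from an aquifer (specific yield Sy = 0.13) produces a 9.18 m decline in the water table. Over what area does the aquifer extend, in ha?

A ≈ 5170 ha

ΔV = 50000 acre-ft = 6.167 × 10^7 m³
A = ΔV / (Sy × Δh) = 6.167 × 10^7 / (0.13 × 9.18) = 5.168 × 10^7 m²
A = 5.168 × 10^7 m² = 5168 ha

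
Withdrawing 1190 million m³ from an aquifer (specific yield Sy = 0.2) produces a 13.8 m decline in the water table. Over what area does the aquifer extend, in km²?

A ≈ 431 km²

ΔV = 1190 million m³ = 1.19 × 10^9 m³
A = ΔV / (Sy × Δh) = 1.19 × 10^9 / (0.2 × 13.8) = 4.312 × 10^8 m²
A = 4.312 × 10^8 m² = 431.2 km²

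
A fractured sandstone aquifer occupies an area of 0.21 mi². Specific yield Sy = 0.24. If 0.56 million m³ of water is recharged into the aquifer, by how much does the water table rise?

Δh ≈ 4.29 m

A = 0.21 mi² = 5.439 × 10^5 m²
ΔV = 0.56 million m³ = 5.6 × 10^5 m³
Δh = ΔV / (Sy × A) = 5.6 × 10^5 m³ / (0.24 × 5.439 × 10^5 m²) = 4.29 m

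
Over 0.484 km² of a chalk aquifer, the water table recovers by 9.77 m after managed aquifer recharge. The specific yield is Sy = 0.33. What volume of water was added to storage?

ΔV ≈ 1.56 × 10^6 m³

A = 0.484 km² = 4.84 × 10^5 m²
ΔV = Sy × A × Δh = 0.33 × 4.84 × 10^5 m² × 9.77 m = 1.56 × 10^6 m³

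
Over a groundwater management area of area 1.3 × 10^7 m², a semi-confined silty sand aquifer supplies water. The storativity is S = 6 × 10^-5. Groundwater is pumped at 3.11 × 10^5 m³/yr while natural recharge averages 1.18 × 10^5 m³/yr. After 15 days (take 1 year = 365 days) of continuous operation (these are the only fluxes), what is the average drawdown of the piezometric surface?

Net abstraction = 3.11 × 10^5 − 1.18 × 10^5 = 1.93 × 10^5 m³/yr
Q_net = 1.93 × 10^5 m³/yr = 528.8 m³/d
ΔV = Q × t = 528.8 m³/d × 15 d = 7932 m³
Δh = ΔV / (S × A) = 7932 / (6 × 10^-5 × 1.3 × 10^7) = 10.17 m

Δh ≈ 10.2 m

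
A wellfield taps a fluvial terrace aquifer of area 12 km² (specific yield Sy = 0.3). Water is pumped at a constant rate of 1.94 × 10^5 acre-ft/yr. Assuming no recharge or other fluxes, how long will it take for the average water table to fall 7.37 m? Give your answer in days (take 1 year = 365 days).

A = 12 km² = 1.2 × 10^7 m²
ΔV = Sy × A × Δh = 0.3 × 1.2 × 10^7 × 7.37 = 2.653 × 10^7 m³
Q = 1.94 × 10^5 acre-ft/yr = 6.556 × 10^5 m³/d
t = ΔV / Q = 2.653 × 10^7 m³ / 6.556 × 10^5 m³/d = 40.47 d

t ≈ 40.5 days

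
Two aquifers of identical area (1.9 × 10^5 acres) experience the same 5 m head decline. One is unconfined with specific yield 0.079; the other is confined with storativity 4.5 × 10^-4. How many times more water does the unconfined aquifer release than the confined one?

ΔV_u / ΔV_c ≈ 176

A = 1.9 × 10^5 acres = 7.689 × 10^8 m²
Unconfined: ΔV_u = Sy × A × Δh = 0.079 × 7.689 × 10^8 × 5 = 3.037 × 10^8 m³
Confined: ΔV_c = S × A × Δh = 4.5 × 10^-4 × 7.689 × 10^8 × 5 = 1.73 × 10^6 m³
Ratio = ΔV_u / ΔV_c = Sy / S = 0.079 / 4.5 × 10^-4 = 175.6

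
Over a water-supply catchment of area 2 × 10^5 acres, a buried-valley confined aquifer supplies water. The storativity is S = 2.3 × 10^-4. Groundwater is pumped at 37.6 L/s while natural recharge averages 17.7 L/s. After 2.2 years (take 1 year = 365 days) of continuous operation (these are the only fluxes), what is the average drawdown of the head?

Δh ≈ 7.42 m

A = 2 × 10^5 acres = 8.094 × 10^8 m²
Net abstraction = 37.6 − 17.7 = 19.9 L/s
Q_net = 19.9 L/s = 1719 m³/d
t = 2.2 years = 803 d
ΔV = Q × t = 1719 m³/d × 803 d = 1.381 × 10^6 m³
Δh = ΔV / (S × A) = 1.381 × 10^6 / (2.3 × 10^-4 × 8.094 × 10^8) = 7.417 m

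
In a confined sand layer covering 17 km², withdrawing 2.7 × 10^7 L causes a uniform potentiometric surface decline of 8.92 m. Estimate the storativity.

A = 17 km² = 1.7 × 10^7 m²
ΔV = 2.7 × 10^7 L = 27000 m³
S = ΔV / (A × Δh) = 27000 m³ / (1.7 × 10^7 m² × 8.92 m) = 1.781 × 10^-4

S ≈ 1.8 × 10^-4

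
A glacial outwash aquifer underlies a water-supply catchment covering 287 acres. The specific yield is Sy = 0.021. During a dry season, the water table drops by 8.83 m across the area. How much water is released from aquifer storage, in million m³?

A = 287 acres = 1.161 × 10^6 m²
ΔV = Sy × A × Δh = 0.021 × 1.161 × 10^6 m² × 8.83 m = 2.154 × 10^5 m³
ΔV = 2.154 × 10^5 m³ = 0.2154 million m³

ΔV ≈ 0.215 million m³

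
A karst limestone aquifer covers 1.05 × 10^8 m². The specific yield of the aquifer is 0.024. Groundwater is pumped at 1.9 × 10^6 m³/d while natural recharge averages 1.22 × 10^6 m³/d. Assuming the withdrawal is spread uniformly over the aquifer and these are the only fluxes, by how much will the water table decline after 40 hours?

Δh ≈ 0.45 m

Net abstraction = 1.9 × 10^6 − 1.22 × 10^6 = 6.8 × 10^5 m³/d
t = 40 hours = 1.667 d
ΔV = Q × t = 6.8 × 10^5 m³/d × 1.667 d = 1.133 × 10^6 m³
Δh = ΔV / (Sy × A) = 1.133 × 10^6 / (0.024 × 1.05 × 10^8) = 0.4497 m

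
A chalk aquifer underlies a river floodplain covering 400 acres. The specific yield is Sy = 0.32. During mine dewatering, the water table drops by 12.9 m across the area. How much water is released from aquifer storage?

ΔV ≈ 6.68 × 10^6 m³

A = 400 acres = 1.619 × 10^6 m²
ΔV = Sy × A × Δh = 0.32 × 1.619 × 10^6 m² × 12.9 m = 6.682 × 10^6 m³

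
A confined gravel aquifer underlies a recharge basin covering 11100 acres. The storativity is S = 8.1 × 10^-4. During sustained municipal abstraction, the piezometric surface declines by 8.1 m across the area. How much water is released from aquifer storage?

ΔV ≈ 2.95 × 10^5 m³

A = 11100 acres = 4.492 × 10^7 m²
ΔV = S × A × Δh = 8.1 × 10^-4 × 4.492 × 10^7 m² × 8.1 m = 2.947 × 10^5 m³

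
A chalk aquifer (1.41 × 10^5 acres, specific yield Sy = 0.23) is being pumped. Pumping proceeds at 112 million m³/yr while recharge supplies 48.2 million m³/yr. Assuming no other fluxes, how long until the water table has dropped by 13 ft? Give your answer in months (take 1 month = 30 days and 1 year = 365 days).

A = 1.41 × 10^5 acres = 5.706 × 10^8 m²
Δh = 13 ft = 3.962 m
ΔV = Sy × A × Δh = 0.23 × 5.706 × 10^8 × 3.962 = 5.2 × 10^8 m³
Net withdrawal = 112 − 48.2 = 63.8 million m³/yr = 1.748 × 10^5 m³/d
t = ΔV / Q = 5.2 × 10^8 m³ / 1.748 × 10^5 m³/d = 2975 d
t = 2975 d ≈ 99.17 months

t ≈ 99.2 months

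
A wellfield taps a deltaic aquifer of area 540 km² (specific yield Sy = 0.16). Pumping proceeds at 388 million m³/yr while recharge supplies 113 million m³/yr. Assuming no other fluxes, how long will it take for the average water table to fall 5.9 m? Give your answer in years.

t ≈ 1.85 years

A = 540 km² = 5.4 × 10^8 m²
ΔV = Sy × A × Δh = 0.16 × 5.4 × 10^8 × 5.9 = 5.098 × 10^8 m³
Net withdrawal = 388 − 113 = 275 million m³/yr = 7.534 × 10^5 m³/d
t = ΔV / Q = 5.098 × 10^8 m³ / 7.534 × 10^5 m³/d = 676.6 d
t = 676.6 d ≈ 1.854 years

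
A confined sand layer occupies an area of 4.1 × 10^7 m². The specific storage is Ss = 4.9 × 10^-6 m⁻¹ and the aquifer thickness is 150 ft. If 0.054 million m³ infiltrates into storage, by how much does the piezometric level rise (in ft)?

Δh ≈ 19.3 ft

b = 150 ft = 45.72 m
S = Ss × b = 4.9 × 10^-6 m⁻¹ × 45.72 m = 2.24 × 10^-4
ΔV = 0.054 million m³ = 54000 m³
Δh = ΔV / (S × A) = 54000 m³ / (2.24 × 10^-4 × 4.1 × 10^7 m²) = 5.879 m
Δh = 5.879 m = 19.29 ft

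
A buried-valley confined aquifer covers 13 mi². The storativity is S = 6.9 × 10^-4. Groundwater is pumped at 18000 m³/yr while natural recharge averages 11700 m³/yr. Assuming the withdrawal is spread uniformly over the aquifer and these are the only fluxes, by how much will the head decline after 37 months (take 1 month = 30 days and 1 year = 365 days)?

Δh ≈ 0.825 m

A = 13 mi² = 3.367 × 10^7 m²
Net abstraction = 18000 − 11700 = 6300 m³/yr
Q_net = 6300 m³/yr = 17.26 m³/d
t = 37 months = 1110 d
ΔV = Q × t = 17.26 m³/d × 1110 d = 19160 m³
Δh = ΔV / (S × A) = 19160 / (6.9 × 10^-4 × 3.367 × 10^7) = 0.8247 m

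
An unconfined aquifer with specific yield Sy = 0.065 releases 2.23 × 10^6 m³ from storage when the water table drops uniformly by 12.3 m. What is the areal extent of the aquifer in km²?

A = ΔV / (Sy × Δh) = 2.23 × 10^6 / (0.065 × 12.3) = 2.789 × 10^6 m²
A = 2.789 × 10^6 m² = 2.789 km²

A ≈ 2.79 km²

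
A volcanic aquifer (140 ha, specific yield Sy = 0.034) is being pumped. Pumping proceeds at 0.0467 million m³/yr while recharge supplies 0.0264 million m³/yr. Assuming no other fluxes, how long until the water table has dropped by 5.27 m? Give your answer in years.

A = 140 ha = 1.4 × 10^6 m²
ΔV = Sy × A × Δh = 0.034 × 1.4 × 10^6 × 5.27 = 2.509 × 10^5 m³
Net withdrawal = 0.0467 − 0.0264 = 0.0203 million m³/yr = 55.62 m³/d
t = ΔV / Q = 2.509 × 10^5 m³ / 55.62 m³/d = 4510 d
t = 4510 d ≈ 12.36 years

t ≈ 12.4 years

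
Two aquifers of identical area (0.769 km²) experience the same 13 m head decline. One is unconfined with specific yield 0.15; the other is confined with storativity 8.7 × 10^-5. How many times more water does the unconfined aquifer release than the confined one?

A = 0.769 km² = 7.69 × 10^5 m²
Unconfined: ΔV_u = Sy × A × Δh = 0.15 × 7.69 × 10^5 × 13 = 1.5 × 10^6 m³
Confined: ΔV_c = S × A × Δh = 8.7 × 10^-5 × 7.69 × 10^5 × 13 = 869.7 m³
Ratio = ΔV_u / ΔV_c = Sy / S = 0.15 / 8.7 × 10^-5 = 1724

ΔV_u / ΔV_c ≈ 1720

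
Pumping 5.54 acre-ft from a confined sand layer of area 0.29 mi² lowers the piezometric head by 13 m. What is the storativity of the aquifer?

S ≈ 7 × 10^-4

A = 0.29 mi² = 7.511 × 10^5 m²
ΔV = 5.54 acre-ft = 6833 m³
S = ΔV / (A × Δh) = 6833 m³ / (7.511 × 10^5 m² × 13 m) = 6.998 × 10^-4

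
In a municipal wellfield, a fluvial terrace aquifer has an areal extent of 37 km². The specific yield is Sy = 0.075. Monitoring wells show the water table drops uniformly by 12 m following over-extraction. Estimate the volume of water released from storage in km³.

ΔV ≈ 0.0333 km³

A = 37 km² = 3.7 × 10^7 m²
ΔV = Sy × A × Δh = 0.075 × 3.7 × 10^7 m² × 12 m = 3.33 × 10^7 m³
ΔV = 3.33 × 10^7 m³ = 0.0333 km³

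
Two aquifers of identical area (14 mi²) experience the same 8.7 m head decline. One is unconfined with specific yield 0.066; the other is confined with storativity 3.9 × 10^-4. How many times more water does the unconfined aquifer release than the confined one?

ΔV_u / ΔV_c ≈ 169

A = 14 mi² = 3.626 × 10^7 m²
Unconfined: ΔV_u = Sy × A × Δh = 0.066 × 3.626 × 10^7 × 8.7 = 2.082 × 10^7 m³
Confined: ΔV_c = S × A × Δh = 3.9 × 10^-4 × 3.626 × 10^7 × 8.7 = 1.23 × 10^5 m³
Ratio = ΔV_u / ΔV_c = Sy / S = 0.066 / 3.9 × 10^-4 = 169.2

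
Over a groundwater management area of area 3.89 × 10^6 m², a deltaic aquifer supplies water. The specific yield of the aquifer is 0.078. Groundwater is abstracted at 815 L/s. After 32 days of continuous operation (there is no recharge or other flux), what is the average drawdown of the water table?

Q = 815 L/s = 70420 m³/d
ΔV = Q × t = 70420 m³/d × 32 d = 2.253 × 10^6 m³
Δh = ΔV / (Sy × A) = 2.253 × 10^6 / (0.078 × 3.89 × 10^6) = 7.426 m

Δh ≈ 7.43 m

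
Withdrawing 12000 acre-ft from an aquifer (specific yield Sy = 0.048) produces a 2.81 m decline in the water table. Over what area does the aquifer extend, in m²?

ΔV = 12000 acre-ft = 1.48 × 10^7 m³
A = ΔV / (Sy × Δh) = 1.48 × 10^7 / (0.048 × 2.81) = 1.097 × 10^8 m²

A ≈ 1.1 × 10^8 m²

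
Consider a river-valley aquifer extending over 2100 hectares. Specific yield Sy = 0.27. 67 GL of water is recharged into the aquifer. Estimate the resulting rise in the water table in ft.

A = 2100 hectares = 2.1 × 10^7 m²
ΔV = 67 GL = 6.7 × 10^7 m³
Δh = ΔV / (Sy × A) = 6.7 × 10^7 m³ / (0.27 × 2.1 × 10^7 m²) = 11.82 m
Δh = 11.82 m = 38.77 ft

Δh ≈ 38.8 ft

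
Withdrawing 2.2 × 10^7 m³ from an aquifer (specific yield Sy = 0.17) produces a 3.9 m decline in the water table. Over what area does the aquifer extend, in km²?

A = ΔV / (Sy × Δh) = 2.2 × 10^7 / (0.17 × 3.9) = 3.318 × 10^7 m²
A = 3.318 × 10^7 m² = 33.18 km²

A ≈ 33.2 km²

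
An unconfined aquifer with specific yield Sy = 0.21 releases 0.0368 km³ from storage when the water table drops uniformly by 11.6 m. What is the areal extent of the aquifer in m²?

A ≈ 1.51 × 10^7 m²

ΔV = 0.0368 km³ = 3.68 × 10^7 m³
A = ΔV / (Sy × Δh) = 3.68 × 10^7 / (0.21 × 11.6) = 1.511 × 10^7 m²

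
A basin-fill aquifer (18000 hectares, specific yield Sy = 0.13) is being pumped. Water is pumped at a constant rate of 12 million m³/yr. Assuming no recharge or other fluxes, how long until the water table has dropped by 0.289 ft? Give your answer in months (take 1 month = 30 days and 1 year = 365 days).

t ≈ 2.09 months

A = 18000 hectares = 1.8 × 10^8 m²
Δh = 0.289 ft = 0.08809 m
ΔV = Sy × A × Δh = 0.13 × 1.8 × 10^8 × 0.08809 = 2.061 × 10^6 m³
Q = 12 million m³/yr = 32880 m³/d
t = ΔV / Q = 2.061 × 10^6 m³ / 32880 m³/d = 62.7 d
t = 62.7 d ≈ 2.09 months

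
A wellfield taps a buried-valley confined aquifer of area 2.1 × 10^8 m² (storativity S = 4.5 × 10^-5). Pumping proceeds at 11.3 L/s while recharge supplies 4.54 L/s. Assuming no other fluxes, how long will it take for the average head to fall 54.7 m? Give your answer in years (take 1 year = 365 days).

t ≈ 2.42 years

ΔV = S × A × Δh = 4.5 × 10^-5 × 2.1 × 10^8 × 54.7 = 5.169 × 10^5 m³
Net withdrawal = 11.3 − 4.54 = 6.76 L/s = 584.1 m³/d
t = ΔV / Q = 5.169 × 10^5 m³ / 584.1 m³/d = 885 d
t = 885 d ≈ 2.425 years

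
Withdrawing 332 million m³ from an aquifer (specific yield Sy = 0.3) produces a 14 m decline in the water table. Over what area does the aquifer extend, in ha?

ΔV = 332 million m³ = 3.32 × 10^8 m³
A = ΔV / (Sy × Δh) = 3.32 × 10^8 / (0.3 × 14) = 7.905 × 10^7 m²
A = 7.905 × 10^7 m² = 7905 ha

A ≈ 7900 ha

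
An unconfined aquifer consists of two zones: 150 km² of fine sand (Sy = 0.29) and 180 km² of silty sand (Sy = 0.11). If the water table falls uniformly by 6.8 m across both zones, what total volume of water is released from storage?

A₁ = 150 km² = 1.5 × 10^8 m²; A₂ = 180 km² = 1.8 × 10^8 m²
ΔV₁ = 0.29 × 1.5 × 10^8 × 6.8 = 2.958 × 10^8 m³
ΔV₂ = 0.11 × 1.8 × 10^8 × 6.8 = 1.346 × 10^8 m³
ΔV = ΔV₁ + ΔV₂ = 4.304 × 10^8 m³

ΔV ≈ 4.3 × 10^8 m³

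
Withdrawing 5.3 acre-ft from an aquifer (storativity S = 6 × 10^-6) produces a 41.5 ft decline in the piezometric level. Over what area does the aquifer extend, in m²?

A ≈ 8.61 × 10^7 m²

Δh = 41.5 ft = 12.65 m
ΔV = 5.3 acre-ft = 6537 m³
A = ΔV / (S × Δh) = 6537 / (6 × 10^-6 × 12.65) = 8.614 × 10^7 m²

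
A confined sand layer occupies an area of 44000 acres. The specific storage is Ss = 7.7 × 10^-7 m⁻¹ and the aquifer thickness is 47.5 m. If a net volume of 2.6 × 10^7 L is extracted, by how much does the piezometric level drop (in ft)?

S = Ss × b = 7.7 × 10^-7 m⁻¹ × 47.5 m = 3.657 × 10^-5
A = 44000 acres = 1.781 × 10^8 m²
ΔV = 2.6 × 10^7 L = 26000 m³
Δh = ΔV / (S × A) = 26000 m³ / (3.657 × 10^-5 × 1.781 × 10^8 m²) = 3.992 m
Δh = 3.992 m = 13.1 ft

Δh ≈ 13.1 ft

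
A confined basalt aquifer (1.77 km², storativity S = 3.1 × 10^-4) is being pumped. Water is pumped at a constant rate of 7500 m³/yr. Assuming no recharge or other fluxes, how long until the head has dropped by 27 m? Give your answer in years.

A = 1.77 km² = 1.77 × 10^6 m²
ΔV = S × A × Δh = 3.1 × 10^-4 × 1.77 × 10^6 × 27 = 14810 m³
Q = 7500 m³/yr = 20.55 m³/d
t = ΔV / Q = 14810 m³ / 20.55 m³/d = 721 d
t = 721 d ≈ 1.975 years

t ≈ 1.98 years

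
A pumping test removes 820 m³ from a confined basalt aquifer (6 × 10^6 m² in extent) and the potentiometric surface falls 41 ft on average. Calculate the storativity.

Δh = 41 ft = 12.5 m
S = ΔV / (A × Δh) = 820 m³ / (6 × 10^6 m² × 12.5 m) = 1.094 × 10^-5

S ≈ 1.1 × 10^-5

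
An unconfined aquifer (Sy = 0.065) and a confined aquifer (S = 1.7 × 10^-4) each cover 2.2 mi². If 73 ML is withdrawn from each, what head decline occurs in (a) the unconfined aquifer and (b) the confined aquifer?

Δh_u ≈ 0.197 m; Δh_c ≈ 75.4 m

A = 2.2 mi² = 5.698 × 10^6 m²
ΔV = 73 ML = 73000 m³
Unconfined: Δh_u = ΔV/(Sy·A) = 73000/(0.065 × 5.698 × 10^6) = 0.1971 m
Confined: Δh_c = ΔV/(S·A) = 73000/(1.7 × 10^-4 × 5.698 × 10^6) = 75.36 m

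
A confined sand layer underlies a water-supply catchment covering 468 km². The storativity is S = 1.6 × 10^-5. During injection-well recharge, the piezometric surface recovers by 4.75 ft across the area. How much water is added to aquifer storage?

ΔV ≈ 10800 m³

A = 468 km² = 4.68 × 10^8 m²
Δh = 4.75 ft = 1.448 m
ΔV = S × A × Δh = 1.6 × 10^-5 × 4.68 × 10^8 m² × 1.448 m = 10840 m³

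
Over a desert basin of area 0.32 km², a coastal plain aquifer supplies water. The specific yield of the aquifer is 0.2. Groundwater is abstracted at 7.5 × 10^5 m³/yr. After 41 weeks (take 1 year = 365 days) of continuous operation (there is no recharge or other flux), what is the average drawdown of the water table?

A = 0.32 km² = 3.2 × 10^5 m²
Q = 7.5 × 10^5 m³/yr = 2055 m³/d
t = 41 weeks = 287 d
ΔV = Q × t = 2055 m³/d × 287 d = 5.897 × 10^5 m³
Δh = ΔV / (Sy × A) = 5.897 × 10^5 / (0.2 × 3.2 × 10^5) = 9.214 m

Δh ≈ 9.21 m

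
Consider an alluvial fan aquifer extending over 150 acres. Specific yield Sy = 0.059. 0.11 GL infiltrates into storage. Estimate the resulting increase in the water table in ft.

A = 150 acres = 6.07 × 10^5 m²
ΔV = 0.11 GL = 1.1 × 10^5 m³
Δh = ΔV / (Sy × A) = 1.1 × 10^5 m³ / (0.059 × 6.07 × 10^5 m²) = 3.071 m
Δh = 3.071 m = 10.08 ft

Δh ≈ 10.1 ft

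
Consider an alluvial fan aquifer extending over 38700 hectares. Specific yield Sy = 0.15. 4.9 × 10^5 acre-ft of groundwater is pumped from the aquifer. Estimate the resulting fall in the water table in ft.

A = 38700 hectares = 3.87 × 10^8 m²
ΔV = 4.9 × 10^5 acre-ft = 6.044 × 10^8 m³
Δh = ΔV / (Sy × A) = 6.044 × 10^8 m³ / (0.15 × 3.87 × 10^8 m²) = 10.41 m
Δh = 10.41 m = 34.16 ft

Δh ≈ 34.2 ft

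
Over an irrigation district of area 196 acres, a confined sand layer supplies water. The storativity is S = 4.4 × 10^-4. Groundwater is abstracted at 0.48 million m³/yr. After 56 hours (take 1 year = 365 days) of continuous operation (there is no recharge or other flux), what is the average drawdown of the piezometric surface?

A = 196 acres = 7.932 × 10^5 m²
Q = 0.48 million m³/yr = 1315 m³/d
t = 56 hours = 2.333 d
ΔV = Q × t = 1315 m³/d × 2.333 d = 3068 m³
Δh = ΔV / (S × A) = 3068 / (4.4 × 10^-4 × 7.932 × 10^5) = 8.792 m

Δh ≈ 8.79 m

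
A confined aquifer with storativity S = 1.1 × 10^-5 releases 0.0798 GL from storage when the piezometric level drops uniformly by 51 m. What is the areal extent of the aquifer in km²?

A ≈ 142 km²

ΔV = 0.0798 GL = 79800 m³
A = ΔV / (S × Δh) = 79800 / (1.1 × 10^-5 × 51) = 1.422 × 10^8 m²
A = 1.422 × 10^8 m² = 142.2 km²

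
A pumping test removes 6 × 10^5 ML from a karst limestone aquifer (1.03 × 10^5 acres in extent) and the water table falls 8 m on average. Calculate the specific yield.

Sy ≈ 0.18

A = 1.03 × 10^5 acres = 4.168 × 10^8 m²
ΔV = 6 × 10^5 ML = 6 × 10^8 m³
Sy = ΔV / (A × Δh) = 6 × 10^8 m³ / (4.168 × 10^8 m² × 8 m) = 0.1799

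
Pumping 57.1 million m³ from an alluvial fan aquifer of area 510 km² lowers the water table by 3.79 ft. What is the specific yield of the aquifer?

A = 510 km² = 5.1 × 10^8 m²
Δh = 3.79 ft = 1.155 m
ΔV = 57.1 million m³ = 5.71 × 10^7 m³
Sy = ΔV / (A × Δh) = 5.71 × 10^7 m³ / (5.1 × 10^8 m² × 1.155 m) = 0.09692

Sy ≈ 0.097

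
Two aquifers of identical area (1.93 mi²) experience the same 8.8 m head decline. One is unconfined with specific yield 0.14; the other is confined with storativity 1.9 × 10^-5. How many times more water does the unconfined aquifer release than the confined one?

A = 1.93 mi² = 4.999 × 10^6 m²
Unconfined: ΔV_u = Sy × A × Δh = 0.14 × 4.999 × 10^6 × 8.8 = 6.158 × 10^6 m³
Confined: ΔV_c = S × A × Δh = 1.9 × 10^-5 × 4.999 × 10^6 × 8.8 = 835.8 m³
Ratio = ΔV_u / ΔV_c = Sy / S = 0.14 / 1.9 × 10^-5 = 7368

ΔV_u / ΔV_c ≈ 7370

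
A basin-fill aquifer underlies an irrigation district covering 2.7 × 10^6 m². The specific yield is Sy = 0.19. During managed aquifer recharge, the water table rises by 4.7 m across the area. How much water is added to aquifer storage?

ΔV = Sy × A × Δh = 0.19 × 2.7 × 10^6 m² × 4.7 m = 2.411 × 10^6 m³

ΔV ≈ 2.41 × 10^6 m³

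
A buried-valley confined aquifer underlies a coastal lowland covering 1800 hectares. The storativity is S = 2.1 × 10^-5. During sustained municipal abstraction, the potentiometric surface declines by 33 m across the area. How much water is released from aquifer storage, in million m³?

ΔV ≈ 0.0125 million m³

A = 1800 hectares = 1.8 × 10^7 m²
ΔV = S × A × Δh = 2.1 × 10^-5 × 1.8 × 10^7 m² × 33 m = 12470 m³
ΔV = 12470 m³ = 0.01247 million m³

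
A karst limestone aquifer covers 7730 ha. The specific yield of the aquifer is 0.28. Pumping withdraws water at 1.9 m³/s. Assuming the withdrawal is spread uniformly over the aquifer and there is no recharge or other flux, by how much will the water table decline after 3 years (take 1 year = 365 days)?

A = 7730 ha = 7.73 × 10^7 m²
Q = 1.9 m³/s = 1.642 × 10^5 m³/d
t = 3 years = 1095 d
ΔV = Q × t = 1.642 × 10^5 m³/d × 1095 d = 1.798 × 10^8 m³
Δh = ΔV / (Sy × A) = 1.798 × 10^8 / (0.28 × 7.73 × 10^7) = 8.305 m

Δh ≈ 8.31 m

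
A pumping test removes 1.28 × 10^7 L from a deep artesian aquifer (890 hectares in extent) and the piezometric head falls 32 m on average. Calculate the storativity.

A = 890 hectares = 8.9 × 10^6 m²
ΔV = 1.28 × 10^7 L = 12800 m³
S = ΔV / (A × Δh) = 12800 m³ / (8.9 × 10^6 m² × 32 m) = 4.494 × 10^-5

S ≈ 4.5 × 10^-5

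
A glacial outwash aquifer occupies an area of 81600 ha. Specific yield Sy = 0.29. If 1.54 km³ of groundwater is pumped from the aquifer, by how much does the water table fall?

Δh ≈ 6.51 m

A = 81600 ha = 8.16 × 10^8 m²
ΔV = 1.54 km³ = 1.54 × 10^9 m³
Δh = ΔV / (Sy × A) = 1.54 × 10^9 m³ / (0.29 × 8.16 × 10^8 m²) = 6.508 m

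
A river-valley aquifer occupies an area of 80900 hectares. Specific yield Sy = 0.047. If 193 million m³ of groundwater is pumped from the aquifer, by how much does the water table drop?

Δh ≈ 5.08 m

A = 80900 hectares = 8.09 × 10^8 m²
ΔV = 193 million m³ = 1.93 × 10^8 m³
Δh = ΔV / (Sy × A) = 1.93 × 10^8 m³ / (0.047 × 8.09 × 10^8 m²) = 5.076 m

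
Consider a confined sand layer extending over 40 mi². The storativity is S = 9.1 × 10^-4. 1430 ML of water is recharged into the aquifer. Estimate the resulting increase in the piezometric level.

A = 40 mi² = 1.036 × 10^8 m²
ΔV = 1430 ML = 1.43 × 10^6 m³
Δh = ΔV / (S × A) = 1.43 × 10^6 m³ / (9.1 × 10^-4 × 1.036 × 10^8 m²) = 15.17 m

Δh ≈ 15.2 m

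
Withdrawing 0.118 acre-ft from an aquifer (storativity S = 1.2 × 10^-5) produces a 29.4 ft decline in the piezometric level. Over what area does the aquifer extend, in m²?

A ≈ 1.35 × 10^6 m²

Δh = 29.4 ft = 8.961 m
ΔV = 0.118 acre-ft = 145.6 m³
A = ΔV / (S × Δh) = 145.6 / (1.2 × 10^-5 × 8.961) = 1.354 × 10^6 m²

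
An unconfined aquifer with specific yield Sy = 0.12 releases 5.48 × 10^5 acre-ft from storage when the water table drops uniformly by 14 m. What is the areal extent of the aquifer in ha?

A ≈ 40200 ha

ΔV = 5.48 × 10^5 acre-ft = 6.759 × 10^8 m³
A = ΔV / (Sy × Δh) = 6.759 × 10^8 / (0.12 × 14) = 4.024 × 10^8 m²
A = 4.024 × 10^8 m² = 40240 ha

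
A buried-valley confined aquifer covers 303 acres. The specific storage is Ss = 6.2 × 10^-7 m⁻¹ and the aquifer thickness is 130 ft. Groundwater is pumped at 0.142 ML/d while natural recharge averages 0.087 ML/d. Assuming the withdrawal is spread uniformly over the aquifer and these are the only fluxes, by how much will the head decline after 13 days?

Δh ≈ 23.7 m

b = 130 ft = 39.62 m
S = Ss × b = 6.2 × 10^-7 m⁻¹ × 39.62 m = 2.457 × 10^-5
A = 303 acres = 1.226 × 10^6 m²
Net abstraction = 0.142 − 0.087 = 0.055 ML/d
Q_net = 0.055 ML/d = 55 m³/d
ΔV = Q × t = 55 m³/d × 13 d = 715 m³
Δh = ΔV / (S × A) = 715 / (2.457 × 10^-5 × 1.226 × 10^6) = 23.74 m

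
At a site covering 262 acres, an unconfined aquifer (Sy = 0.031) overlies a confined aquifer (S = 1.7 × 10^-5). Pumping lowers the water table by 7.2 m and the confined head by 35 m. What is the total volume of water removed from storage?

A = 262 acres = 1.06 × 10^6 m²
Unconfined: ΔV_u = Sy × A × Δh_u = 0.031 × 1.06 × 10^6 × 7.2 = 2.367 × 10^5 m³
Confined: ΔV_c = S × A × Δh_c = 1.7 × 10^-5 × 1.06 × 10^6 × 35 = 630.9 m³
Total ΔV = 2.367 × 10^5 + 630.9 = 2.373 × 10^5 m³

ΔV ≈ 2.37 × 10^5 m³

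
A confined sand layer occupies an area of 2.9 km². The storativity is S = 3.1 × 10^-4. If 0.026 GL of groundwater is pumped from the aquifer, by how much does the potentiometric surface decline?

Δh ≈ 28.9 m

A = 2.9 km² = 2.9 × 10^6 m²
ΔV = 0.026 GL = 26000 m³
Δh = ΔV / (S × A) = 26000 m³ / (3.1 × 10^-4 × 2.9 × 10^6 m²) = 28.92 m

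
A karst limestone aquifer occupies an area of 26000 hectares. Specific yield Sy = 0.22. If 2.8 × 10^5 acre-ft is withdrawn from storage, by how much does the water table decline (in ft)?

A = 26000 hectares = 2.6 × 10^8 m²
ΔV = 2.8 × 10^5 acre-ft = 3.454 × 10^8 m³
Δh = ΔV / (Sy × A) = 3.454 × 10^8 m³ / (0.22 × 2.6 × 10^8 m²) = 6.038 m
Δh = 6.038 m = 19.81 ft

Δh ≈ 19.8 ft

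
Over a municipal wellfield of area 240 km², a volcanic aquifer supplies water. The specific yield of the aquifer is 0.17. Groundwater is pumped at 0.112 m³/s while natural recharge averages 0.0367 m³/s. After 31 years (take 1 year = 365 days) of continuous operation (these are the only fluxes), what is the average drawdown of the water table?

A = 240 km² = 2.4 × 10^8 m²
Net abstraction = 0.112 − 0.0367 = 0.0753 m³/s
Q_net = 0.0753 m³/s = 6506 m³/d
t = 31 years = 11320 d
ΔV = Q × t = 6506 m³/d × 11320 d = 7.361 × 10^7 m³
Δh = ΔV / (Sy × A) = 7.361 × 10^7 / (0.17 × 2.4 × 10^8) = 1.804 m

Δh ≈ 1.8 m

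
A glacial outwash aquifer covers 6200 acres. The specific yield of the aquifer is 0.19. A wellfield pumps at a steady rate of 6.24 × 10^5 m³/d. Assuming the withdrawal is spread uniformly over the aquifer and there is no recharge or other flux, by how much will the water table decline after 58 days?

Δh ≈ 7.59 m

A = 6200 acres = 2.509 × 10^7 m²
ΔV = Q × t = 6.24 × 10^5 m³/d × 58 d = 3.619 × 10^7 m³
Δh = ΔV / (Sy × A) = 3.619 × 10^7 / (0.19 × 2.509 × 10^7) = 7.592 m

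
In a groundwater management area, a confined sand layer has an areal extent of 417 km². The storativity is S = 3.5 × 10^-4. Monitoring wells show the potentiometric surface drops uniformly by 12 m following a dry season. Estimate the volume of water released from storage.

ΔV ≈ 1.75 × 10^6 m³

A = 417 km² = 4.17 × 10^8 m²
ΔV = S × A × Δh = 3.5 × 10^-4 × 4.17 × 10^8 m² × 12 m = 1.751 × 10^6 m³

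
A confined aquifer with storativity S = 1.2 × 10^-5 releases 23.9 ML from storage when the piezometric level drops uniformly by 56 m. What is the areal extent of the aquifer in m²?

ΔV = 23.9 ML = 23900 m³
A = ΔV / (S × Δh) = 23900 / (1.2 × 10^-5 × 56) = 3.557 × 10^7 m²

A ≈ 3.56 × 10^7 m²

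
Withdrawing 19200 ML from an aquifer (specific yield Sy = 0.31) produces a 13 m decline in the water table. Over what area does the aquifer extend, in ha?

A ≈ 476 ha

ΔV = 19200 ML = 1.92 × 10^7 m³
A = ΔV / (Sy × Δh) = 1.92 × 10^7 / (0.31 × 13) = 4.764 × 10^6 m²
A = 4.764 × 10^6 m² = 476.4 ha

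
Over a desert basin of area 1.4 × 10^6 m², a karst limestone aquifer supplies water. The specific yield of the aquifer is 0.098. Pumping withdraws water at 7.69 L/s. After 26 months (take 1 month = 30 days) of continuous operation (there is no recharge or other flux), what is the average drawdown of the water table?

Δh ≈ 3.78 m

Q = 7.69 L/s = 664.4 m³/d
t = 26 months = 780 d
ΔV = Q × t = 664.4 m³/d × 780 d = 5.182 × 10^5 m³
Δh = ΔV / (Sy × A) = 5.182 × 10^5 / (0.098 × 1.4 × 10^6) = 3.777 m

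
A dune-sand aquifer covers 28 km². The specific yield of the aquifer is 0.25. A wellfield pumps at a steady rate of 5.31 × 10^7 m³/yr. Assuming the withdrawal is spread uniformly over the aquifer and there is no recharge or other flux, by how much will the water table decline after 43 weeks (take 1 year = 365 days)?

A = 28 km² = 2.8 × 10^7 m²
Q = 5.31 × 10^7 m³/yr = 1.455 × 10^5 m³/d
t = 43 weeks = 301 d
ΔV = Q × t = 1.455 × 10^5 m³/d × 301 d = 4.379 × 10^7 m³
Δh = ΔV / (Sy × A) = 4.379 × 10^7 / (0.25 × 2.8 × 10^7) = 6.256 m

Δh ≈ 6.26 m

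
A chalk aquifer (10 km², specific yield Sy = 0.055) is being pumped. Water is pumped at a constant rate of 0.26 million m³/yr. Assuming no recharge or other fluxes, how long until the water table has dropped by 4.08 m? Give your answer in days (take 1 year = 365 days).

t ≈ 3150 days

A = 10 km² = 1 × 10^7 m²
ΔV = Sy × A × Δh = 0.055 × 1 × 10^7 × 4.08 = 2.244 × 10^6 m³
Q = 0.26 million m³/yr = 712.3 m³/d
t = ΔV / Q = 2.244 × 10^6 m³ / 712.3 m³/d = 3150 d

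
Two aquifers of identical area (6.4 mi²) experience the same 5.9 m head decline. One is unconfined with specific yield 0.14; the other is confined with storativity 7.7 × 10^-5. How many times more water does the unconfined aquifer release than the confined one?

ΔV_u / ΔV_c ≈ 1820

A = 6.4 mi² = 1.658 × 10^7 m²
Unconfined: ΔV_u = Sy × A × Δh = 0.14 × 1.658 × 10^7 × 5.9 = 1.369 × 10^7 m³
Confined: ΔV_c = S × A × Δh = 7.7 × 10^-5 × 1.658 × 10^7 × 5.9 = 7530 m³
Ratio = ΔV_u / ΔV_c = Sy / S = 0.14 / 7.7 × 10^-5 = 1818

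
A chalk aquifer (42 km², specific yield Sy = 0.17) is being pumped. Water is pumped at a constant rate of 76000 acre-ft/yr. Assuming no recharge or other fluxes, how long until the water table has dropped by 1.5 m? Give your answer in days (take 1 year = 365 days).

t ≈ 41.7 days

A = 42 km² = 4.2 × 10^7 m²
ΔV = Sy × A × Δh = 0.17 × 4.2 × 10^7 × 1.5 = 1.071 × 10^7 m³
Q = 76000 acre-ft/yr = 2.568 × 10^5 m³/d
t = ΔV / Q = 1.071 × 10^7 m³ / 2.568 × 10^5 m³/d = 41.7 d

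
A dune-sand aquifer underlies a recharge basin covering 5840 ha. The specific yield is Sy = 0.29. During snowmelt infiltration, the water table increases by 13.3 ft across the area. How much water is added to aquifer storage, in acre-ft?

A = 5840 ha = 5.84 × 10^7 m²
Δh = 13.3 ft = 4.054 m
ΔV = Sy × A × Δh = 0.29 × 5.84 × 10^7 m² × 4.054 m = 6.866 × 10^7 m³
ΔV = 6.866 × 10^7 m³ = 55660 acre-ft

ΔV ≈ 55700 acre-ft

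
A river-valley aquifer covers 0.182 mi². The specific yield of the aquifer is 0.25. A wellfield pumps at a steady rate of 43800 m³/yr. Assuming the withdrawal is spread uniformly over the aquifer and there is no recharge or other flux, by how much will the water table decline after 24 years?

A = 0.182 mi² = 4.714 × 10^5 m²
Q = 43800 m³/yr = 120 m³/d
t = 24 years = 8760 d
ΔV = Q × t = 120 m³/d × 8760 d = 1.051 × 10^6 m³
Δh = ΔV / (Sy × A) = 1.051 × 10^6 / (0.25 × 4.714 × 10^5) = 8.92 m

Δh ≈ 8.92 m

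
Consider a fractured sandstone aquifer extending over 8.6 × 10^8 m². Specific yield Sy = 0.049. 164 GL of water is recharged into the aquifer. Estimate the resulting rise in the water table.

ΔV = 164 GL = 1.64 × 10^8 m³
Δh = ΔV / (Sy × A) = 1.64 × 10^8 m³ / (0.049 × 8.6 × 10^8 m²) = 3.892 m

Δh ≈ 3.89 m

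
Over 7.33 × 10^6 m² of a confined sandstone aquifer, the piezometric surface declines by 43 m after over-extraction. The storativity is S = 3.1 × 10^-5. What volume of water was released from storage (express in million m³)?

ΔV = S × A × Δh = 3.1 × 10^-5 × 7.33 × 10^6 m² × 43 m = 9771 m³
ΔV = 9771 m³ = 0.009771 million m³

ΔV ≈ 0.00977 million m³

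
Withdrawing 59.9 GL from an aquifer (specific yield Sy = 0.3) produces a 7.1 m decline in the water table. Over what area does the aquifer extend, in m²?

ΔV = 59.9 GL = 5.99 × 10^7 m³
A = ΔV / (Sy × Δh) = 5.99 × 10^7 / (0.3 × 7.1) = 2.812 × 10^7 m²

A ≈ 2.81 × 10^7 m²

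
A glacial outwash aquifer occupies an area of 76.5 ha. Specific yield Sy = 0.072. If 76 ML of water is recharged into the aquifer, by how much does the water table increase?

A = 76.5 ha = 7.65 × 10^5 m²
ΔV = 76 ML = 76000 m³
Δh = ΔV / (Sy × A) = 76000 m³ / (0.072 × 7.65 × 10^5 m²) = 1.38 m

Δh ≈ 1.38 m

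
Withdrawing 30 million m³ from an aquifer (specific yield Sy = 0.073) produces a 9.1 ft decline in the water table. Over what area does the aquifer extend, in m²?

A ≈ 1.48 × 10^8 m²

Δh = 9.1 ft = 2.774 m
ΔV = 30 million m³ = 3 × 10^7 m³
A = ΔV / (Sy × Δh) = 3 × 10^7 / (0.073 × 2.774) = 1.482 × 10^8 m²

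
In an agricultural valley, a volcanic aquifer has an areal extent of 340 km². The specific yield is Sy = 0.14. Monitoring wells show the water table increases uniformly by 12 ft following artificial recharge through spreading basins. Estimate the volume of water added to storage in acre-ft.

A = 340 km² = 3.4 × 10^8 m²
Δh = 12 ft = 3.658 m
ΔV = Sy × A × Δh = 0.14 × 3.4 × 10^8 m² × 3.658 m = 1.741 × 10^8 m³
ΔV = 1.741 × 10^8 m³ = 1.411 × 10^5 acre-ft

ΔV ≈ 1.41 × 10^5 acre-ft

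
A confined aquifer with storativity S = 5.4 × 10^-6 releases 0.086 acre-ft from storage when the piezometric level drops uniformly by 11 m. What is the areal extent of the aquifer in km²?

ΔV = 0.086 acre-ft = 106.1 m³
A = ΔV / (S × Δh) = 106.1 / (5.4 × 10^-6 × 11) = 1.786 × 10^6 m²
A = 1.786 × 10^6 m² = 1.786 km²

A ≈ 1.79 km²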